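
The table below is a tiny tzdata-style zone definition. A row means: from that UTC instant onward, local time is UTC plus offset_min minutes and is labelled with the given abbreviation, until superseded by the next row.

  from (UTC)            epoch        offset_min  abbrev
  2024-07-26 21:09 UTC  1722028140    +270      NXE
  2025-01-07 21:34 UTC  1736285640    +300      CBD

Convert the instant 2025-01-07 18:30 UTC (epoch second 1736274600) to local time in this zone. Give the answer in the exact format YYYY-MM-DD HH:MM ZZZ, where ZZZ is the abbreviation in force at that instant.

Query: 2025-01-07 18:30 UTC
Rule 1/2 (NXE, +04:30): 2024-07-26 21:09 UTC ≤ query < 2025-01-07 21:34 UTC
18·60 + 30 + 270 = 1380 min
1380 = 0·1440 + 1380; 1380 = 23·60 + 0 → 23:00, same day
→ 2025-01-07 23:00 NXE

2025-01-07 23:00 NXE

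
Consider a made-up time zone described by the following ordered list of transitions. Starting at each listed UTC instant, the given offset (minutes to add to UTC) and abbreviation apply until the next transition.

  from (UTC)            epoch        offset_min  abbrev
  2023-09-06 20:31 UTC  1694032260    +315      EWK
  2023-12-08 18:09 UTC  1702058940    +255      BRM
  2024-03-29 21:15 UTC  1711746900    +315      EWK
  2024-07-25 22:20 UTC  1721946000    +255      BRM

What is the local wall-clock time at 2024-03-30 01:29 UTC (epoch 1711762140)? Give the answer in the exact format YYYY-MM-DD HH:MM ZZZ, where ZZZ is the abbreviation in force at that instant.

Query: 2024-03-30 01:29 UTC
Rule 3/4 (EWK, +05:15): 2024-03-29 21:15 UTC ≤ query < 2024-07-25 22:20 UTC
1·60 + 29 + 315 = 404 min
404 = 0·1440 + 404; 404 = 6·60 + 44 → 06:44, same day
→ 2024-03-30 06:44 EWK

2024-03-30 06:44 EWK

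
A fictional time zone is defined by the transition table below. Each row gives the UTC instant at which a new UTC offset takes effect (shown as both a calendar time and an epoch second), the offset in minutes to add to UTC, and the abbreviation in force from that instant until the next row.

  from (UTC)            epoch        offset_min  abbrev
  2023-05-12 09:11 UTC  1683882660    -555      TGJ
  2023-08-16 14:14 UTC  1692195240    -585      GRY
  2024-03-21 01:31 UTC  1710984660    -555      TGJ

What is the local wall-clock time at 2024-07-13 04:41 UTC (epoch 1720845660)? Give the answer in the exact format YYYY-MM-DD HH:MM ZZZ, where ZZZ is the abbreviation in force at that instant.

Query: 2024-07-13 04:41 UTC
Rule 3/3 (TGJ, -09:15): 2024-03-21 01:31 UTC ≤ query < +∞
4·60 + 41 - 555 = -274 min
-274 = -1·1440 + 1166; 1166 = 19·60 + 26 → 19:26, 2024-07-13 - 1 day = 2024-07-12
→ 2024-07-12 19:26 TGJ

2024-07-12 19:26 TGJ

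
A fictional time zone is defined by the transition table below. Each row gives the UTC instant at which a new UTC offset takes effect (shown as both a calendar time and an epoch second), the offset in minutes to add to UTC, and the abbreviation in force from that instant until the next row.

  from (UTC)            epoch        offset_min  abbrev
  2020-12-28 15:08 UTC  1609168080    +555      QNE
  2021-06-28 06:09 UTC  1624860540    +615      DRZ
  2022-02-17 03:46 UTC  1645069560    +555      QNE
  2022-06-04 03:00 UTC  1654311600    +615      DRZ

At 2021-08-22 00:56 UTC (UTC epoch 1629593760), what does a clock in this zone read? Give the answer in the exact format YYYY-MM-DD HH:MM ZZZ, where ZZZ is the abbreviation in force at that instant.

2021-08-22 11:11 DRZ

Query: 2021-08-22 00:56 UTC
Rule 2/4 (DRZ, +10:15): 2021-06-28 06:09 UTC ≤ query < 2022-02-17 03:46 UTC
0·60 + 56 + 615 = 671 min
671 = 0·1440 + 671; 671 = 11·60 + 11 → 11:11, same day
→ 2021-08-22 11:11 DRZ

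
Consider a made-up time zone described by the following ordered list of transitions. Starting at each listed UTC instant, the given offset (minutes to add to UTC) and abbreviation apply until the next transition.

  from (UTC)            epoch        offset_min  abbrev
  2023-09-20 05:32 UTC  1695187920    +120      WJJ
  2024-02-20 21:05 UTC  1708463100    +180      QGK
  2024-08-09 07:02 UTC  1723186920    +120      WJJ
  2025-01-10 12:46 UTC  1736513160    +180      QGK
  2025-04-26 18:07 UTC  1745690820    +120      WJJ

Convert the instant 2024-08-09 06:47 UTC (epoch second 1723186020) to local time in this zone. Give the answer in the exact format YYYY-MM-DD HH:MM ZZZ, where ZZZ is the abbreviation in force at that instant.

Query: 2024-08-09 06:47 UTC
Rule 2/5 (QGK, +03:00): 2024-02-20 21:05 UTC ≤ query < 2024-08-09 07:02 UTC
6·60 + 47 + 180 = 587 min
587 = 0·1440 + 587; 587 = 9·60 + 47 → 09:47, same day
→ 2024-08-09 09:47 QGK

2024-08-09 09:47 QGK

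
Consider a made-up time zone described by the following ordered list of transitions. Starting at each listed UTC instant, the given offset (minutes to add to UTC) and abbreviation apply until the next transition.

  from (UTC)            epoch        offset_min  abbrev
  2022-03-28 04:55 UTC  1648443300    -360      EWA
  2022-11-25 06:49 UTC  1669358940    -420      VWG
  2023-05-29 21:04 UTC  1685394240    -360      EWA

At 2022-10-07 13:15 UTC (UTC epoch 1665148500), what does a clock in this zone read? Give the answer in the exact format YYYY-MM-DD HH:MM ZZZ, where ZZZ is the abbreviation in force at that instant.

Query: 2022-10-07 13:15 UTC
Rule 1/3 (EWA, -06:00): 2022-03-28 04:55 UTC ≤ query < 2022-11-25 06:49 UTC
13·60 + 15 - 360 = 435 min
435 = 0·1440 + 435; 435 = 7·60 + 15 → 07:15, same day
→ 2022-10-07 07:15 EWA

2022-10-07 07:15 EWA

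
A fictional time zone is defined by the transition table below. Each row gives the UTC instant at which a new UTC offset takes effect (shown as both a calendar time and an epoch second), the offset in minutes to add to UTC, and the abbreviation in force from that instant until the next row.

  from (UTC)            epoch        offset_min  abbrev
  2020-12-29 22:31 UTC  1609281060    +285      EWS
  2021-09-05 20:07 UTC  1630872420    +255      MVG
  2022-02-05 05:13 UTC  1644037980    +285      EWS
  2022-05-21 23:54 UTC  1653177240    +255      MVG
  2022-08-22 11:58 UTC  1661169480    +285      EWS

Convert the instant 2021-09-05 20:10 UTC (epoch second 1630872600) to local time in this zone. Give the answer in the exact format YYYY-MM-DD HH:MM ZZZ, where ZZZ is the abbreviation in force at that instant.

2021-09-06 00:25 MVG

Query: 2021-09-05 20:10 UTC
Rule 2/5 (MVG, +04:15): 2021-09-05 20:07 UTC ≤ query < 2022-02-05 05:13 UTC
20·60 + 10 + 255 = 1465 min
1465 = 1·1440 + 25; 25 = 0·60 + 25 → 00:25, 2021-09-05 + 1 day = 2021-09-06
→ 2021-09-06 00:25 MVG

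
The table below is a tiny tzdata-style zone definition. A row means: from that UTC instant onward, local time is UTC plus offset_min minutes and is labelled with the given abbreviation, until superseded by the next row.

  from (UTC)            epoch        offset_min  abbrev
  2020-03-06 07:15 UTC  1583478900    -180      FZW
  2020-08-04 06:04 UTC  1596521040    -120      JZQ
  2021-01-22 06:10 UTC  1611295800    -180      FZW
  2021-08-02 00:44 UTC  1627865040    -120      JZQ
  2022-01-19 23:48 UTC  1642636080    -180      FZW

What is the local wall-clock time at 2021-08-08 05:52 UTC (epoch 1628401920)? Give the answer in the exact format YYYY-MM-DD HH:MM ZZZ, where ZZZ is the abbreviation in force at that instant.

2021-08-08 03:52 JZQ

Query: 2021-08-08 05:52 UTC
Rule 4/5 (JZQ, -02:00): 2021-08-02 00:44 UTC ≤ query < 2022-01-19 23:48 UTC
5·60 + 52 - 120 = 232 min
232 = 0·1440 + 232; 232 = 3·60 + 52 → 03:52, same day
→ 2021-08-08 03:52 JZQ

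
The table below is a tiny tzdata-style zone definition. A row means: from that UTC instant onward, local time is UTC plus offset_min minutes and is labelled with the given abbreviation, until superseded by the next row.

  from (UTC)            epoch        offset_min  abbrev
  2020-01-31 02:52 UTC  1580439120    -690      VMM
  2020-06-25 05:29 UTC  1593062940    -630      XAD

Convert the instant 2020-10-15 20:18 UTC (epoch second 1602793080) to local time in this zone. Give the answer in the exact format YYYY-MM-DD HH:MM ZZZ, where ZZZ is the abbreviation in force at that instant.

Query: 2020-10-15 20:18 UTC
Rule 2/2 (XAD, -10:30): 2020-06-25 05:29 UTC ≤ query < +∞
20·60 + 18 - 630 = 588 min
588 = 0·1440 + 588; 588 = 9·60 + 48 → 09:48, same day
→ 2020-10-15 09:48 XAD

2020-10-15 09:48 XAD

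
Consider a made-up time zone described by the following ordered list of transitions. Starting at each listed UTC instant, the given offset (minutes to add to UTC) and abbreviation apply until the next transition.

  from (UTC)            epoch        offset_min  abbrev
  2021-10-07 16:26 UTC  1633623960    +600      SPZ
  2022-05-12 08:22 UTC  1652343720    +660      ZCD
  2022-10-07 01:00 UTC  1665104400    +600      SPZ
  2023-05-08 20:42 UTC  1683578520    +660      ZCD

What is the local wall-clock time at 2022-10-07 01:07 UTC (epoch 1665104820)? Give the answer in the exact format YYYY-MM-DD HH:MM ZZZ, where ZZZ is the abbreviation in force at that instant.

Query: 2022-10-07 01:07 UTC
Rule 3/4 (SPZ, +10:00): 2022-10-07 01:00 UTC ≤ query < 2023-05-08 20:42 UTC
1·60 + 7 + 600 = 667 min
667 = 0·1440 + 667; 667 = 11·60 + 7 → 11:07, same day
→ 2022-10-07 11:07 SPZ

2022-10-07 11:07 SPZ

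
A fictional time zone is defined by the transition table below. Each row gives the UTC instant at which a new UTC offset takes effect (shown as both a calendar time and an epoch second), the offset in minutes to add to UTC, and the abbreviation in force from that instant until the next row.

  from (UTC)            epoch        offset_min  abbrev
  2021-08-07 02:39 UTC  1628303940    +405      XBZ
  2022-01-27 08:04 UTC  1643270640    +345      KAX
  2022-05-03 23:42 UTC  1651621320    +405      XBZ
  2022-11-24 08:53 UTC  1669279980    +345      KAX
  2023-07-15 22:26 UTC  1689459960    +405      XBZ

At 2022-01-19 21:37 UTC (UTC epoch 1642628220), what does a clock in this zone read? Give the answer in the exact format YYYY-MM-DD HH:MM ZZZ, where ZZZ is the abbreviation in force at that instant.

2022-01-20 04:22 XBZ

Query: 2022-01-19 21:37 UTC
Rule 1/5 (XBZ, +06:45): 2021-08-07 02:39 UTC ≤ query < 2022-01-27 08:04 UTC
21·60 + 37 + 405 = 1702 min
1702 = 1·1440 + 262; 262 = 4·60 + 22 → 04:22, 2022-01-19 + 1 day = 2022-01-20
→ 2022-01-20 04:22 XBZ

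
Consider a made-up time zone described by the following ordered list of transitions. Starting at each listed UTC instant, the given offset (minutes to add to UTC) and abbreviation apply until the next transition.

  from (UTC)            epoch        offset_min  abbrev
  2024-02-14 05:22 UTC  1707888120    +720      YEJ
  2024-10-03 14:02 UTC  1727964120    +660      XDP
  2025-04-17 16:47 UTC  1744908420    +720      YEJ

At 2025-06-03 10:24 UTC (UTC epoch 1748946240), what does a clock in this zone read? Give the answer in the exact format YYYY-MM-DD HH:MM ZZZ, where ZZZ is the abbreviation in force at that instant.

2025-06-03 22:24 YEJ

Query: 2025-06-03 10:24 UTC
Rule 3/3 (YEJ, +12:00): 2025-04-17 16:47 UTC ≤ query < +∞
10·60 + 24 + 720 = 1344 min
1344 = 0·1440 + 1344; 1344 = 22·60 + 24 → 22:24, same day
→ 2025-06-03 22:24 YEJ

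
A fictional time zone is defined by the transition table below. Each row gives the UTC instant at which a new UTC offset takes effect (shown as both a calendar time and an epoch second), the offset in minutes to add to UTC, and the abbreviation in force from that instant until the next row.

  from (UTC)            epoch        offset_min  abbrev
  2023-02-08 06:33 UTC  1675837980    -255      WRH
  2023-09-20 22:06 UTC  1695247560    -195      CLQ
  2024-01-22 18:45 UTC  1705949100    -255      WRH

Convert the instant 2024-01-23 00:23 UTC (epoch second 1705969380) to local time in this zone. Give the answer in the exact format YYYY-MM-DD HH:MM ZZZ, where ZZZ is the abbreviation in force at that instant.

Query: 2024-01-23 00:23 UTC
Rule 3/3 (WRH, -04:15): 2024-01-22 18:45 UTC ≤ query < +∞
0·60 + 23 - 255 = -232 min
-232 = -1·1440 + 1208; 1208 = 20·60 + 8 → 20:08, 2024-01-23 - 1 day = 2024-01-22
→ 2024-01-22 20:08 WRH

2024-01-22 20:08 WRH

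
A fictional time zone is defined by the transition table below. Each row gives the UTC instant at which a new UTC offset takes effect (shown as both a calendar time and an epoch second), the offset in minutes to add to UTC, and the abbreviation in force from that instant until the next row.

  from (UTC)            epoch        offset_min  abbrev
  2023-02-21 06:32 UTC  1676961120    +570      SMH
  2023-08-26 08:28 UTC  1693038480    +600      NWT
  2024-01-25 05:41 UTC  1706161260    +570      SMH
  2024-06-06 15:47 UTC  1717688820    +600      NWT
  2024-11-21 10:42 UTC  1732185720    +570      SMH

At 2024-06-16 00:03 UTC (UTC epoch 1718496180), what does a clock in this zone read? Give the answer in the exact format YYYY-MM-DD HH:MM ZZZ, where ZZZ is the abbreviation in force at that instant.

Query: 2024-06-16 00:03 UTC
Rule 4/5 (NWT, +10:00): 2024-06-06 15:47 UTC ≤ query < 2024-11-21 10:42 UTC
0·60 + 3 + 600 = 603 min
603 = 0·1440 + 603; 603 = 10·60 + 3 → 10:03, same day
→ 2024-06-16 10:03 NWT

2024-06-16 10:03 NWT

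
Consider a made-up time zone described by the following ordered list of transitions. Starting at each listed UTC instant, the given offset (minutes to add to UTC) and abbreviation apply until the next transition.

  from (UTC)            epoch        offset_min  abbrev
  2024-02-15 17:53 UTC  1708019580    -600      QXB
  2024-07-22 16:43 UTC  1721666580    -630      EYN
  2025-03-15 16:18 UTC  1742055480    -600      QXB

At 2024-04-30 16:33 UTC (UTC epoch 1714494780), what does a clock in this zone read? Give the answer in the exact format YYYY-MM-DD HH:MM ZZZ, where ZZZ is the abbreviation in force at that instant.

2024-04-30 06:33 QXB

Query: 2024-04-30 16:33 UTC
Rule 1/3 (QXB, -10:00): 2024-02-15 17:53 UTC ≤ query < 2024-07-22 16:43 UTC
16·60 + 33 - 600 = 393 min
393 = 0·1440 + 393; 393 = 6·60 + 33 → 06:33, same day
→ 2024-04-30 06:33 QXB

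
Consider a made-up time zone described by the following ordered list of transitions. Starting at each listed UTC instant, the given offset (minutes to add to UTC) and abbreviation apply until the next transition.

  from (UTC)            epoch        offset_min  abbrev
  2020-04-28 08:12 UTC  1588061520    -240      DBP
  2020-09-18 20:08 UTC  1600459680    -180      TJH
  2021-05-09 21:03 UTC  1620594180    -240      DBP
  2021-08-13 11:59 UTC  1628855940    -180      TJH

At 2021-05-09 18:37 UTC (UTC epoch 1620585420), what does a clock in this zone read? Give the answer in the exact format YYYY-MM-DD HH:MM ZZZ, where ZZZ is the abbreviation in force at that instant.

Query: 2021-05-09 18:37 UTC
Rule 2/4 (TJH, -03:00): 2020-09-18 20:08 UTC ≤ query < 2021-05-09 21:03 UTC
18·60 + 37 - 180 = 937 min
937 = 0·1440 + 937; 937 = 15·60 + 37 → 15:37, same day
→ 2021-05-09 15:37 TJH

2021-05-09 15:37 TJH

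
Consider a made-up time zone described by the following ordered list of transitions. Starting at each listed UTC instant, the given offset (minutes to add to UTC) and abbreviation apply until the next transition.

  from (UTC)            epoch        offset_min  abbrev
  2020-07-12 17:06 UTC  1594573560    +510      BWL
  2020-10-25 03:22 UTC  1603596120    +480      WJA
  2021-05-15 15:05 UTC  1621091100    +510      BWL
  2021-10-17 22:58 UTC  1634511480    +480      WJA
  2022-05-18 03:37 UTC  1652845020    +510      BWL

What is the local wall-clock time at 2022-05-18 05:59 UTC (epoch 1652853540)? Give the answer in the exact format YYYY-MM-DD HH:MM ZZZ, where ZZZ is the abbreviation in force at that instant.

2022-05-18 14:29 BWL

Query: 2022-05-18 05:59 UTC
Rule 5/5 (BWL, +08:30): 2022-05-18 03:37 UTC ≤ query < +∞
5·60 + 59 + 510 = 869 min
869 = 0·1440 + 869; 869 = 14·60 + 29 → 14:29, same day
→ 2022-05-18 14:29 BWL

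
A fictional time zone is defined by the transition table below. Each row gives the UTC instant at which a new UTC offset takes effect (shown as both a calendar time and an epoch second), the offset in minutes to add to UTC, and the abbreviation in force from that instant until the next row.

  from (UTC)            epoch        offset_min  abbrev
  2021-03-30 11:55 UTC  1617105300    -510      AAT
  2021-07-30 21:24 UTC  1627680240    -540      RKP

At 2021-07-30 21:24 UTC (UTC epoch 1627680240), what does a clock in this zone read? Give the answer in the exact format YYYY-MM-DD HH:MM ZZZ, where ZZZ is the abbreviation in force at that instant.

2021-07-30 12:24 RKP

Query: 2021-07-30 21:24 UTC
Rule 2/2 (RKP, -09:00): 2021-07-30 21:24 UTC ≤ query < +∞
21·60 + 24 - 540 = 744 min
744 = 0·1440 + 744; 744 = 12·60 + 24 → 12:24, same day
→ 2021-07-30 12:24 RKP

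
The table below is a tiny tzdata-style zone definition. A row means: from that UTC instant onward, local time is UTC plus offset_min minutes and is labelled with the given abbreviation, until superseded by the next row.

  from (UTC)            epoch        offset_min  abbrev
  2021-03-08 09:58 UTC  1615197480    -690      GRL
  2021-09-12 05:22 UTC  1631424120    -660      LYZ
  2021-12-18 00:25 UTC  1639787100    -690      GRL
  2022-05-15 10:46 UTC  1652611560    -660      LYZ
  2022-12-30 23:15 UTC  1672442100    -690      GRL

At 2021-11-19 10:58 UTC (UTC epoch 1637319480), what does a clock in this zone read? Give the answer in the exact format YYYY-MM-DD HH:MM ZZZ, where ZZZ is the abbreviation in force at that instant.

Query: 2021-11-19 10:58 UTC
Rule 2/5 (LYZ, -11:00): 2021-09-12 05:22 UTC ≤ query < 2021-12-18 00:25 UTC
10·60 + 58 - 660 = -2 min
-2 = -1·1440 + 1438; 1438 = 23·60 + 58 → 23:58, 2021-11-19 - 1 day = 2021-11-18
→ 2021-11-18 23:58 LYZ

2021-11-18 23:58 LYZ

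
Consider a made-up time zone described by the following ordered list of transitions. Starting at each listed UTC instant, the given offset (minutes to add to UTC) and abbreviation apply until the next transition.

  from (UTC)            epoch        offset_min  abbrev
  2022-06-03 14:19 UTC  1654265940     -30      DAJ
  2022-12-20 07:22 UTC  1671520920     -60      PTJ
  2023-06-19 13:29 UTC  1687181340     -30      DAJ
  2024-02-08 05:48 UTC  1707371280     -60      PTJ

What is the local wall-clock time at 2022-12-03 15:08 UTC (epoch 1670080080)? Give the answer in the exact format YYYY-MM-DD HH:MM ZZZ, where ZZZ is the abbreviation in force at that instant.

Query: 2022-12-03 15:08 UTC
Rule 1/4 (DAJ, -00:30): 2022-06-03 14:19 UTC ≤ query < 2022-12-20 07:22 UTC
15·60 + 8 - 30 = 878 min
878 = 0·1440 + 878; 878 = 14·60 + 38 → 14:38, same day
→ 2022-12-03 14:38 DAJ

2022-12-03 14:38 DAJ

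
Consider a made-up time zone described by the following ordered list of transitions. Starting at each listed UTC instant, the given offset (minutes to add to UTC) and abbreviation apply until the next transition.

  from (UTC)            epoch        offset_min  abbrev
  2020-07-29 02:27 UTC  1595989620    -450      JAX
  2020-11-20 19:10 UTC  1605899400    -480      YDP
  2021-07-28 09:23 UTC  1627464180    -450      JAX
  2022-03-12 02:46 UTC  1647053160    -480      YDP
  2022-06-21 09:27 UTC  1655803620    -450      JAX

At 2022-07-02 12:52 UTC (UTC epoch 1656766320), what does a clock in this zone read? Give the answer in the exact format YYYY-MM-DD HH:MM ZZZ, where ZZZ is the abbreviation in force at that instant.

2022-07-02 05:22 JAX

Query: 2022-07-02 12:52 UTC
Rule 5/5 (JAX, -07:30): 2022-06-21 09:27 UTC ≤ query < +∞
12·60 + 52 - 450 = 322 min
322 = 0·1440 + 322; 322 = 5·60 + 22 → 05:22, same day
→ 2022-07-02 05:22 JAX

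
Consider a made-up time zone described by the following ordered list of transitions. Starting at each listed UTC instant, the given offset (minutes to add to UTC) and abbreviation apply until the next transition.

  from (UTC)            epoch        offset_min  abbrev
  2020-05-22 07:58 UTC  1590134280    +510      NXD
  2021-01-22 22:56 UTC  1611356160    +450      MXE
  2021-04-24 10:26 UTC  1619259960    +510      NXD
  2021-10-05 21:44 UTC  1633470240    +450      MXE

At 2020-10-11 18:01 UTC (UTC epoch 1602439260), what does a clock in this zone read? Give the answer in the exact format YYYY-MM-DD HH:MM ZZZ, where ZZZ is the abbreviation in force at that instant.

Query: 2020-10-11 18:01 UTC
Rule 1/4 (NXD, +08:30): 2020-05-22 07:58 UTC ≤ query < 2021-01-22 22:56 UTC
18·60 + 1 + 510 = 1591 min
1591 = 1·1440 + 151; 151 = 2·60 + 31 → 02:31, 2020-10-11 + 1 day = 2020-10-12
→ 2020-10-12 02:31 NXD

2020-10-12 02:31 NXD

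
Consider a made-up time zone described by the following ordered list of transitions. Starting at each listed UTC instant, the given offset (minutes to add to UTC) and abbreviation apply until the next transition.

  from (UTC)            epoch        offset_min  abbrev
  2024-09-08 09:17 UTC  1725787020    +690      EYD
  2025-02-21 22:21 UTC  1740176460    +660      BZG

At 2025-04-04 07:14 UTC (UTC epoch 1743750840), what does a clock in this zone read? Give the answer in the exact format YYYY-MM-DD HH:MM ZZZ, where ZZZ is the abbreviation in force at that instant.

2025-04-04 18:14 BZG

Query: 2025-04-04 07:14 UTC
Rule 2/2 (BZG, +11:00): 2025-02-21 22:21 UTC ≤ query < +∞
7·60 + 14 + 660 = 1094 min
1094 = 0·1440 + 1094; 1094 = 18·60 + 14 → 18:14, same day
→ 2025-04-04 18:14 BZG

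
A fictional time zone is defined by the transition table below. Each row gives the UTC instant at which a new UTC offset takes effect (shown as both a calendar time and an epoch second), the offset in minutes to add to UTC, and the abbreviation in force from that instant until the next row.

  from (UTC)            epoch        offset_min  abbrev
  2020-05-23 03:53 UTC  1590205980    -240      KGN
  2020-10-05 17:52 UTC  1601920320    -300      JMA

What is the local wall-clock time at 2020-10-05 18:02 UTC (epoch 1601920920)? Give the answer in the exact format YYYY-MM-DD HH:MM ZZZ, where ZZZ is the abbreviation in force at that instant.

Query: 2020-10-05 18:02 UTC
Rule 2/2 (JMA, -05:00): 2020-10-05 17:52 UTC ≤ query < +∞
18·60 + 2 - 300 = 782 min
782 = 0·1440 + 782; 782 = 13·60 + 2 → 13:02, same day
→ 2020-10-05 13:02 JMA

2020-10-05 13:02 JMA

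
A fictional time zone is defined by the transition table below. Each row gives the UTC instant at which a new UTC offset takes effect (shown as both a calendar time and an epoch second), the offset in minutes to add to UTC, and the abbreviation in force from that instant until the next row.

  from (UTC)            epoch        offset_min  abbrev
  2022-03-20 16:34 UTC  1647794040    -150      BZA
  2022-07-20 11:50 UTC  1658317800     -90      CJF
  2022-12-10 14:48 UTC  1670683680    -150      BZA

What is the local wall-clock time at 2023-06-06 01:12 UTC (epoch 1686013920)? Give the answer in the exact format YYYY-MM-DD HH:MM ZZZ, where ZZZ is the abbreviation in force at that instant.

Query: 2023-06-06 01:12 UTC
Rule 3/3 (BZA, -02:30): 2022-12-10 14:48 UTC ≤ query < +∞
1·60 + 12 - 150 = -78 min
-78 = -1·1440 + 1362; 1362 = 22·60 + 42 → 22:42, 2023-06-06 - 1 day = 2023-06-05
→ 2023-06-05 22:42 BZA

2023-06-05 22:42 BZA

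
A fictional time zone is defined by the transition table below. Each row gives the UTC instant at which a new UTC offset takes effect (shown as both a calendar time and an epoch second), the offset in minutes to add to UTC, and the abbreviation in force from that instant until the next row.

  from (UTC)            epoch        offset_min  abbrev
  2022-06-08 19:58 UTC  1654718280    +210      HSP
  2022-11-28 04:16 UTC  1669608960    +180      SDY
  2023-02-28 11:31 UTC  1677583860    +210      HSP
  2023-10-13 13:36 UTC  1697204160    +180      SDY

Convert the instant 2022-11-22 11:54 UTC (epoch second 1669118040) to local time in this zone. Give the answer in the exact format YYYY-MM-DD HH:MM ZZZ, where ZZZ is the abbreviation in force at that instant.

2022-11-22 15:24 HSP

Query: 2022-11-22 11:54 UTC
Rule 1/4 (HSP, +03:30): 2022-06-08 19:58 UTC ≤ query < 2022-11-28 04:16 UTC
11·60 + 54 + 210 = 924 min
924 = 0·1440 + 924; 924 = 15·60 + 24 → 15:24, same day
→ 2022-11-22 15:24 HSP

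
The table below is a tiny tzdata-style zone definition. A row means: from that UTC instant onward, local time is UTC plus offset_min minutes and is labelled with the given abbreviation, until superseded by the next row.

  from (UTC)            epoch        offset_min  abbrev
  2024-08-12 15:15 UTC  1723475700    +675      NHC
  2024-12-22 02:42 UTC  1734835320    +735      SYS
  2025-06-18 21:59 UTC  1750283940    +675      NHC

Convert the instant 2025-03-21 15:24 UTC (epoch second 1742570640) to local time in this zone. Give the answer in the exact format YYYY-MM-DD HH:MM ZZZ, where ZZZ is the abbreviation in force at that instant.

Query: 2025-03-21 15:24 UTC
Rule 2/3 (SYS, +12:15): 2024-12-22 02:42 UTC ≤ query < 2025-06-18 21:59 UTC
15·60 + 24 + 735 = 1659 min
1659 = 1·1440 + 219; 219 = 3·60 + 39 → 03:39, 2025-03-21 + 1 day = 2025-03-22
→ 2025-03-22 03:39 SYS

2025-03-22 03:39 SYS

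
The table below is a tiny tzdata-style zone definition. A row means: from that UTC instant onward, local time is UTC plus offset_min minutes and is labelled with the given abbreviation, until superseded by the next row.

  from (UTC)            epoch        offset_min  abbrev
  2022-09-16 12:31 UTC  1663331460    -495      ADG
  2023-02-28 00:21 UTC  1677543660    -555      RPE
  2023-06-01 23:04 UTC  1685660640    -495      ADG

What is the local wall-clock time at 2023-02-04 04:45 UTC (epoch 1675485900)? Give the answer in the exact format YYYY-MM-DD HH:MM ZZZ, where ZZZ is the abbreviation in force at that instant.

Query: 2023-02-04 04:45 UTC
Rule 1/3 (ADG, -08:15): 2022-09-16 12:31 UTC ≤ query < 2023-02-28 00:21 UTC
4·60 + 45 - 495 = -210 min
-210 = -1·1440 + 1230; 1230 = 20·60 + 30 → 20:30, 2023-02-04 - 1 day = 2023-02-03
→ 2023-02-03 20:30 ADG

2023-02-03 20:30 ADG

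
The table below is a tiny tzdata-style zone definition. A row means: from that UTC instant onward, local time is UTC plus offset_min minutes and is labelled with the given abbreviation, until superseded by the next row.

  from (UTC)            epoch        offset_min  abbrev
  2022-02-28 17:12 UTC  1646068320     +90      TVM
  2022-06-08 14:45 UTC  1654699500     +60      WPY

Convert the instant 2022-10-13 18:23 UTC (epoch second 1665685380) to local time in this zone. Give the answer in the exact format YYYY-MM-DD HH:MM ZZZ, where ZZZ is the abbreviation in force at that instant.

2022-10-13 19:23 WPY

Query: 2022-10-13 18:23 UTC
Rule 2/2 (WPY, +01:00): 2022-06-08 14:45 UTC ≤ query < +∞
18·60 + 23 + 60 = 1163 min
1163 = 0·1440 + 1163; 1163 = 19·60 + 23 → 19:23, same day
→ 2022-10-13 19:23 WPY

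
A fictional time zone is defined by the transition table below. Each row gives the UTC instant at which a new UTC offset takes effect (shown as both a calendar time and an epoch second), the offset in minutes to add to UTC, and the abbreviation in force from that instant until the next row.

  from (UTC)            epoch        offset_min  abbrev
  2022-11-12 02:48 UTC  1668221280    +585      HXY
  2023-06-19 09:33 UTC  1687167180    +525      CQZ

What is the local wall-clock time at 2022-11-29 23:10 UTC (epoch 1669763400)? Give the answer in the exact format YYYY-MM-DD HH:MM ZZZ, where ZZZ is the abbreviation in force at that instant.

2022-11-30 08:55 HXY

Query: 2022-11-29 23:10 UTC
Rule 1/2 (HXY, +09:45): 2022-11-12 02:48 UTC ≤ query < 2023-06-19 09:33 UTC
23·60 + 10 + 585 = 1975 min
1975 = 1·1440 + 535; 535 = 8·60 + 55 → 08:55, 2022-11-29 + 1 day = 2022-11-30
→ 2022-11-30 08:55 HXY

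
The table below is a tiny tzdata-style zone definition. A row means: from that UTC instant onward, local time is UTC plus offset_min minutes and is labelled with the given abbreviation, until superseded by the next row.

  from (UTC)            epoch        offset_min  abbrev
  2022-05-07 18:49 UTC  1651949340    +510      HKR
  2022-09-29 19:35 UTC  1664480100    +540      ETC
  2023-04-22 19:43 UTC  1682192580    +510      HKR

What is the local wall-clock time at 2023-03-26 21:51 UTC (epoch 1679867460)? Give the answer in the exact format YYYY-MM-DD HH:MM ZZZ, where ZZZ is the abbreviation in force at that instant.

Query: 2023-03-26 21:51 UTC
Rule 2/3 (ETC, +09:00): 2022-09-29 19:35 UTC ≤ query < 2023-04-22 19:43 UTC
21·60 + 51 + 540 = 1851 min
1851 = 1·1440 + 411; 411 = 6·60 + 51 → 06:51, 2023-03-26 + 1 day = 2023-03-27
→ 2023-03-27 06:51 ETC

2023-03-27 06:51 ETC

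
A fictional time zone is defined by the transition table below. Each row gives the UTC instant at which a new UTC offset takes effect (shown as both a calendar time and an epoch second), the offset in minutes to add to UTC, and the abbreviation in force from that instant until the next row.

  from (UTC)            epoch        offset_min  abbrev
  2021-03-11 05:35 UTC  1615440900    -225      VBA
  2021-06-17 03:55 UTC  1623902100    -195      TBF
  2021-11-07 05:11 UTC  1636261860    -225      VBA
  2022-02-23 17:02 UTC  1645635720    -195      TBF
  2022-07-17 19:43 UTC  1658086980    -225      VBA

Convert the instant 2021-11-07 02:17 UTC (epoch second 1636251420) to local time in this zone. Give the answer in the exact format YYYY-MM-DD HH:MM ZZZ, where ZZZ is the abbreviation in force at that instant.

2021-11-06 23:02 TBF

Query: 2021-11-07 02:17 UTC
Rule 2/5 (TBF, -03:15): 2021-06-17 03:55 UTC ≤ query < 2021-11-07 05:11 UTC
2·60 + 17 - 195 = -58 min
-58 = -1·1440 + 1382; 1382 = 23·60 + 2 → 23:02, 2021-11-07 - 1 day = 2021-11-06
→ 2021-11-06 23:02 TBF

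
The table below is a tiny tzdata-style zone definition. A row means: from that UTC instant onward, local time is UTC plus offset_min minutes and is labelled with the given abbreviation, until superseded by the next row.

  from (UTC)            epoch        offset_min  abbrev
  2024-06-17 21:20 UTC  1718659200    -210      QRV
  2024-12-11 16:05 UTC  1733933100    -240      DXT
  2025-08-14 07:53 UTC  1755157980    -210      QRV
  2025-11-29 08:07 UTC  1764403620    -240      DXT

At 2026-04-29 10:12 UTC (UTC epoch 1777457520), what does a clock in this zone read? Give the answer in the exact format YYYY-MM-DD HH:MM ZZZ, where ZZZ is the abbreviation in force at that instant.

2026-04-29 06:12 DXT

Query: 2026-04-29 10:12 UTC
Rule 4/4 (DXT, -04:00): 2025-11-29 08:07 UTC ≤ query < +∞
10·60 + 12 - 240 = 372 min
372 = 0·1440 + 372; 372 = 6·60 + 12 → 06:12, same day
→ 2026-04-29 06:12 DXT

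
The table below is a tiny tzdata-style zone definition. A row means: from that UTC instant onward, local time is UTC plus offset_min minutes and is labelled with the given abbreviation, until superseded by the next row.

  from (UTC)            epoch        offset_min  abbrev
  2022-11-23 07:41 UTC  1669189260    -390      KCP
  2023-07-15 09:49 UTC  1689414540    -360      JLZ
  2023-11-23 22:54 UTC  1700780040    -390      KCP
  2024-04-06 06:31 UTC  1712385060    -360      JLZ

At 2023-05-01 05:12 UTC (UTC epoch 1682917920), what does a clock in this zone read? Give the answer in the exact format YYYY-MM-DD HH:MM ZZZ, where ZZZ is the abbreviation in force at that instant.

Query: 2023-05-01 05:12 UTC
Rule 1/4 (KCP, -06:30): 2022-11-23 07:41 UTC ≤ query < 2023-07-15 09:49 UTC
5·60 + 12 - 390 = -78 min
-78 = -1·1440 + 1362; 1362 = 22·60 + 42 → 22:42, 2023-05-01 - 1 day = 2023-04-30
→ 2023-04-30 22:42 KCP

2023-04-30 22:42 KCP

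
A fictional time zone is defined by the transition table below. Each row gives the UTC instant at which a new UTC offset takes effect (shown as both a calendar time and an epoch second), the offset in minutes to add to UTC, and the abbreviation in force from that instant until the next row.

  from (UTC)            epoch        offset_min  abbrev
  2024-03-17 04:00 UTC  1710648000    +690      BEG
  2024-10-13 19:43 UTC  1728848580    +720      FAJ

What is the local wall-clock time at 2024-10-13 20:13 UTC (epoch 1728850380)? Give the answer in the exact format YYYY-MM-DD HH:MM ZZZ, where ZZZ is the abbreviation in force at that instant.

Query: 2024-10-13 20:13 UTC
Rule 2/2 (FAJ, +12:00): 2024-10-13 19:43 UTC ≤ query < +∞
20·60 + 13 + 720 = 1933 min
1933 = 1·1440 + 493; 493 = 8·60 + 13 → 08:13, 2024-10-13 + 1 day = 2024-10-14
→ 2024-10-14 08:13 FAJ

2024-10-14 08:13 FAJ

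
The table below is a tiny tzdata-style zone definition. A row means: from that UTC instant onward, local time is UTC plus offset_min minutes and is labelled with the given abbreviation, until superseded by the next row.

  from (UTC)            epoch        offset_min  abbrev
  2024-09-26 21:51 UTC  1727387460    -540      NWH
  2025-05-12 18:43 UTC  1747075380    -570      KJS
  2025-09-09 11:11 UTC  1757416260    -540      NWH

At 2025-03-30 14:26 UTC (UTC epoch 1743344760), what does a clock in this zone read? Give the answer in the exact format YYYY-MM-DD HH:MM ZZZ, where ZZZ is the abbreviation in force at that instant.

2025-03-30 05:26 NWH

Query: 2025-03-30 14:26 UTC
Rule 1/3 (NWH, -09:00): 2024-09-26 21:51 UTC ≤ query < 2025-05-12 18:43 UTC
14·60 + 26 - 540 = 326 min
326 = 0·1440 + 326; 326 = 5·60 + 26 → 05:26, same day
→ 2025-03-30 05:26 NWH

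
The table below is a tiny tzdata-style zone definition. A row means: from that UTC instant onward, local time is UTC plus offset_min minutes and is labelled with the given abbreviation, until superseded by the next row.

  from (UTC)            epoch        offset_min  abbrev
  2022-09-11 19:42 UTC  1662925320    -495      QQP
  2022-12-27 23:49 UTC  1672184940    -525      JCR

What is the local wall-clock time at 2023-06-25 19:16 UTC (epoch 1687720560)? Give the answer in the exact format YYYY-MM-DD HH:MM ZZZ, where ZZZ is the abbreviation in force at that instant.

Query: 2023-06-25 19:16 UTC
Rule 2/2 (JCR, -08:45): 2022-12-27 23:49 UTC ≤ query < +∞
19·60 + 16 - 525 = 631 min
631 = 0·1440 + 631; 631 = 10·60 + 31 → 10:31, same day
→ 2023-06-25 10:31 JCR

2023-06-25 10:31 JCR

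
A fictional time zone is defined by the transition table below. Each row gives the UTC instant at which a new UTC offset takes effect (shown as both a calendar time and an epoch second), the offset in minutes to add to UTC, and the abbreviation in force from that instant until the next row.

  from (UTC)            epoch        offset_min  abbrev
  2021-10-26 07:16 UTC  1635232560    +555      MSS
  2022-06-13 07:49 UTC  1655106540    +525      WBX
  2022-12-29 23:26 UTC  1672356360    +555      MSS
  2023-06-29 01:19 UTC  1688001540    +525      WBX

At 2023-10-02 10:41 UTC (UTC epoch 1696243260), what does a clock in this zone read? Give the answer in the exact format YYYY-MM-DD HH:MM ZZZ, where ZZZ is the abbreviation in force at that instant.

2023-10-02 19:26 WBX

Query: 2023-10-02 10:41 UTC
Rule 4/4 (WBX, +08:45): 2023-06-29 01:19 UTC ≤ query < +∞
10·60 + 41 + 525 = 1166 min
1166 = 0·1440 + 1166; 1166 = 19·60 + 26 → 19:26, same day
→ 2023-10-02 19:26 WBX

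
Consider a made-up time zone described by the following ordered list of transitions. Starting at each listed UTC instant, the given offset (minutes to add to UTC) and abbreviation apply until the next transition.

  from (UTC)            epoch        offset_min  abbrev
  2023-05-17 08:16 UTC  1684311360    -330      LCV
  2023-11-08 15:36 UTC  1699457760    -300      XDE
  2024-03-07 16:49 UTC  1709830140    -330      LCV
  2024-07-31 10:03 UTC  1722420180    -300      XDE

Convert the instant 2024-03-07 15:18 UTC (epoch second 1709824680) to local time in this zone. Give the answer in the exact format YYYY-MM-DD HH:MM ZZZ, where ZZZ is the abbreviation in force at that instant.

2024-03-07 10:18 XDE

Query: 2024-03-07 15:18 UTC
Rule 2/4 (XDE, -05:00): 2023-11-08 15:36 UTC ≤ query < 2024-03-07 16:49 UTC
15·60 + 18 - 300 = 618 min
618 = 0·1440 + 618; 618 = 10·60 + 18 → 10:18, same day
→ 2024-03-07 10:18 XDE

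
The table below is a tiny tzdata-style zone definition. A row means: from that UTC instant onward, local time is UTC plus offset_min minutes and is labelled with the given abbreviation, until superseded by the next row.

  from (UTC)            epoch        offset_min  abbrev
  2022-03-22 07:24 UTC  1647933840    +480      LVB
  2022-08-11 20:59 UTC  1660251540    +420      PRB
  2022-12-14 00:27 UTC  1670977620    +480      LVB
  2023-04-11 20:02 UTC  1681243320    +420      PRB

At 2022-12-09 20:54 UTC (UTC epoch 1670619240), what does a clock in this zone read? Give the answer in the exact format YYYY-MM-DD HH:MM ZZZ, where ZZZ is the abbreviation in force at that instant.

Query: 2022-12-09 20:54 UTC
Rule 2/4 (PRB, +07:00): 2022-08-11 20:59 UTC ≤ query < 2022-12-14 00:27 UTC
20·60 + 54 + 420 = 1674 min
1674 = 1·1440 + 234; 234 = 3·60 + 54 → 03:54, 2022-12-09 + 1 day = 2022-12-10
→ 2022-12-10 03:54 PRB

2022-12-10 03:54 PRB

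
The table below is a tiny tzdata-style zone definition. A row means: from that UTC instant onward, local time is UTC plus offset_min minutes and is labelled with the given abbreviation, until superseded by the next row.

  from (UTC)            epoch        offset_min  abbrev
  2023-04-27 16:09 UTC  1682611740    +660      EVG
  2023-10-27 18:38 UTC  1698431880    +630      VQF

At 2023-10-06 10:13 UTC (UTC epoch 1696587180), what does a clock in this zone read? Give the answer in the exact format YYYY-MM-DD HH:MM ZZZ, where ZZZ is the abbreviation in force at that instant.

2023-10-06 21:13 EVG

Query: 2023-10-06 10:13 UTC
Rule 1/2 (EVG, +11:00): 2023-04-27 16:09 UTC ≤ query < 2023-10-27 18:38 UTC
10·60 + 13 + 660 = 1273 min
1273 = 0·1440 + 1273; 1273 = 21·60 + 13 → 21:13, same day
→ 2023-10-06 21:13 EVG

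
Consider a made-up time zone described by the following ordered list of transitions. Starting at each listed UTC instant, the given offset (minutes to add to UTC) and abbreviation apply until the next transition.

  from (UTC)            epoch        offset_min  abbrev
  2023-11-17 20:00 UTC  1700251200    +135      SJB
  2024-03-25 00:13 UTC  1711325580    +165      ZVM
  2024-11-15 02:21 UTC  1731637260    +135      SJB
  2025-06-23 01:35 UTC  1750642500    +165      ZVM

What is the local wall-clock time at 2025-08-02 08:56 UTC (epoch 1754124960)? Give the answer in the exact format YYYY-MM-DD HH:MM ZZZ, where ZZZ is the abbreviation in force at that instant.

2025-08-02 11:41 ZVM

Query: 2025-08-02 08:56 UTC
Rule 4/4 (ZVM, +02:45): 2025-06-23 01:35 UTC ≤ query < +∞
8·60 + 56 + 165 = 701 min
701 = 0·1440 + 701; 701 = 11·60 + 41 → 11:41, same day
→ 2025-08-02 11:41 ZVM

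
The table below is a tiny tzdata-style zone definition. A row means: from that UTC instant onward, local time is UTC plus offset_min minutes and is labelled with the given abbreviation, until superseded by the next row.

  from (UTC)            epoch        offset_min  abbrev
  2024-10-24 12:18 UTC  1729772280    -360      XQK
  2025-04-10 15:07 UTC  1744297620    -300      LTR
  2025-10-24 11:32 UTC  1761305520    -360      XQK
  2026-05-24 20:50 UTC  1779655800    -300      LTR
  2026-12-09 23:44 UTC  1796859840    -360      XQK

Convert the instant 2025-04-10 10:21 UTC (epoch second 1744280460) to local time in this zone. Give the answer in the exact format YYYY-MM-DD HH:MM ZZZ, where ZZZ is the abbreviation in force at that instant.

2025-04-10 04:21 XQK

Query: 2025-04-10 10:21 UTC
Rule 1/5 (XQK, -06:00): 2024-10-24 12:18 UTC ≤ query < 2025-04-10 15:07 UTC
10·60 + 21 - 360 = 261 min
261 = 0·1440 + 261; 261 = 4·60 + 21 → 04:21, same day
→ 2025-04-10 04:21 XQK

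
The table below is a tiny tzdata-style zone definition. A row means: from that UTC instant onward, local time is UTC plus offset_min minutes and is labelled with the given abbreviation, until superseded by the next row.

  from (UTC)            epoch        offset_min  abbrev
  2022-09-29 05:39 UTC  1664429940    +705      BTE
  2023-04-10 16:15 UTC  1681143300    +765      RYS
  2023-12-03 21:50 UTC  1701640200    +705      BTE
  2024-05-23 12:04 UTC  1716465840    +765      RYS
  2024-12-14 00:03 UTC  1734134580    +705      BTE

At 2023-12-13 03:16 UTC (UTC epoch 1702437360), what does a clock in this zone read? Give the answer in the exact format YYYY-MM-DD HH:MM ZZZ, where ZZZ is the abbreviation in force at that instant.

Query: 2023-12-13 03:16 UTC
Rule 3/5 (BTE, +11:45): 2023-12-03 21:50 UTC ≤ query < 2024-05-23 12:04 UTC
3·60 + 16 + 705 = 901 min
901 = 0·1440 + 901; 901 = 15·60 + 1 → 15:01, same day
→ 2023-12-13 15:01 BTE

2023-12-13 15:01 BTE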